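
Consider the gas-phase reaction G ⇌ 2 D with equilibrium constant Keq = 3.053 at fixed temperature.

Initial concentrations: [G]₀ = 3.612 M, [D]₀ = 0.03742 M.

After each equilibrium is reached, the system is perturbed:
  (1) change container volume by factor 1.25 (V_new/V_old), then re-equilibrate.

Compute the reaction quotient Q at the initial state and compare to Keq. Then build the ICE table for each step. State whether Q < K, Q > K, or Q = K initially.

Q₀ = 3.8767e-04; Q < K (proceeds forward)

Q₀ = 3.8767e-04 vs Keq = 3.053 ⇒ Q<K, forward
Step 1:
                  G         D
  init        3.612   0.03742
  Δ          -1.308     2.615
  eq          2.304     2.652
  solve Keq expr → x = 1.308; check Q = 3.053
Then change container volume by factor 1.25 (V_new/V_old).
Step 2:
                  G         D
  init        1.844     2.122
  Δ        -0.09445    0.1889
  eq          1.749     2.311
  solve Keq expr → x = 0.09445; check Q = 3.053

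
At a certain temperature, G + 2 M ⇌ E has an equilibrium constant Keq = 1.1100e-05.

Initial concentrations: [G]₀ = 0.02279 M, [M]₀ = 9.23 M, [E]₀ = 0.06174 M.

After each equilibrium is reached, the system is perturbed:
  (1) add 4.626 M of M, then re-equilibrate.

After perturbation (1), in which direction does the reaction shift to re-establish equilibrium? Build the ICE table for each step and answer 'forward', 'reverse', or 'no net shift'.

Direction: forward

Q₀ = 0.0318 vs Keq = 1.1100e-05 ⇒ Q>K, reverse
Step 1:
                    G           M           E
  Initial     0.02279        9.23     0.06174
  Change      0.06166      0.1233    -0.06166
  Equil       0.08445       9.353  8.2006e-05
  solve Keq expr → x = -0.06166; check Q = 1.1100e-05
Then add 4.626 M of M.
Step 2:
                    G           M           E
  Initial     0.08445       13.98  8.2006e-05
  Change  -1.0095e-04 -2.0191e-04  1.0095e-04
  Equil       0.08435       13.98  1.8296e-04
  solve Keq expr → x = 1.0095e-04; check Q = 1.1100e-05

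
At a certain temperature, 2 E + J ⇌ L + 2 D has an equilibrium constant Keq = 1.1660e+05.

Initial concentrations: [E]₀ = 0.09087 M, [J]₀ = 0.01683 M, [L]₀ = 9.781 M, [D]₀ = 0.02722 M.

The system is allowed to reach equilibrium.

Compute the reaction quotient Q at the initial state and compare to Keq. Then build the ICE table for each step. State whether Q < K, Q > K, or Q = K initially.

Q₀ = 52.15 vs Keq = 1.1660e+05 ⇒ Q<K, forward
Step 1:
                    E           J           L           D
  I           0.09087     0.01683       9.781     0.02722
  C          -0.03347    -0.01674     0.01674     0.03347
  E            0.0574  9.3951e-05       9.798     0.06069
  solve Keq expr → x = 0.01674; check Q = 1.1660e+05

Q₀ = 52.15; Q < K (proceeds forward)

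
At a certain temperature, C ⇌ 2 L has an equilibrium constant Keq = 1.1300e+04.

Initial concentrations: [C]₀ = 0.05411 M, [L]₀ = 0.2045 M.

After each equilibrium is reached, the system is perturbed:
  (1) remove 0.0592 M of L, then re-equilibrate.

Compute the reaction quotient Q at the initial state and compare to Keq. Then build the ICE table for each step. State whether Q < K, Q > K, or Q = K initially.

Q₀ = 0.7729 vs Keq = 1.1300e+04 ⇒ Q<K, forward
Step 1:
                   C          L
  init       0.05411     0.2045
  Δ          -0.0541     0.1082
  eq      8.6534e-06     0.3127
  solve Keq expr → x = 0.0541; check Q = 1.1300e+04
Then remove 0.0592 M of L.
Step 2:
                   C          L
  init    8.6534e-06     0.2535
  Δ       -2.9660e-06 5.9321e-06
  eq      5.6873e-06     0.2535
  solve Keq expr → x = 2.9660e-06; check Q = 1.1300e+04

Q₀ = 0.7729; Q < K (proceeds forward)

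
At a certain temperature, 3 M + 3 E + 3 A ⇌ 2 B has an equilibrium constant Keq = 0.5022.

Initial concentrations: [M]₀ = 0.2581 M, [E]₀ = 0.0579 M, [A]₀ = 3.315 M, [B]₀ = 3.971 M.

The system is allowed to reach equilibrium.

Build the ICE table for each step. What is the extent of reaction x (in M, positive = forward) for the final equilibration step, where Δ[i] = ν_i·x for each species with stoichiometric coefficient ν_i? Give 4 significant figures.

Q₀ = 1.2970e+05 vs Keq = 0.5022 ⇒ Q>K, reverse
Step 1:
                  M         E         A         B
  I          0.2581    0.0579     3.315     3.971
  C          0.6984    0.6984    0.6984   -0.4656
  E          0.9565    0.7563     4.013     3.505
  solve Keq expr → x = -0.2328; check Q = 0.5022

x = -0.2328 M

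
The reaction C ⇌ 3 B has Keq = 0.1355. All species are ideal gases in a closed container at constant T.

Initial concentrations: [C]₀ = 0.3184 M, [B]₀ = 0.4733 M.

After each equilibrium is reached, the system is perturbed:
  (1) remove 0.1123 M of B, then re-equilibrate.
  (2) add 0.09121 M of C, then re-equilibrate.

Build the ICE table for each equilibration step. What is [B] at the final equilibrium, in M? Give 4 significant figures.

[B]_eq = 0.3795 M

Q₀ = 0.333 vs Keq = 0.1355 ⇒ Q>K, reverse
Step 1:
                    C           B
  init         0.3184      0.4733
  Δ           0.03655     -0.1096
  eq           0.3549      0.3637
  solve Keq expr → x = -0.03655; check Q = 0.1355
Then remove 0.1123 M of B.
Step 2:
                    C           B
  init         0.3549      0.2514
  Δ          -0.03349      0.1005
  eq           0.3215      0.3518
  solve Keq expr → x = 0.03349; check Q = 0.1355
Then add 0.09121 M of C.
Step 3:
                    C           B
  init         0.4127      0.3518
  Δ         -0.009226     0.02768
  eq           0.4034      0.3795
  solve Keq expr → x = 0.009226; check Q = 0.1355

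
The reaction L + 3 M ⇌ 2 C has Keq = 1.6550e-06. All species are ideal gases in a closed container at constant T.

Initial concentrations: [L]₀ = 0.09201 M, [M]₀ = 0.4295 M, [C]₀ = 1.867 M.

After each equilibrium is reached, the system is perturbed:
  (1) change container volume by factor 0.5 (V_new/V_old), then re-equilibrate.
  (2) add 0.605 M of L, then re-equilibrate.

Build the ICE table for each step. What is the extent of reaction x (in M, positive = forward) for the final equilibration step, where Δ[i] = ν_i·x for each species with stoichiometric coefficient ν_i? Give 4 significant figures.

Q₀ = 478.1 vs Keq = 1.6550e-06 ⇒ Q>K, reverse
Step 1:
                   L          M          C
  I          0.09201     0.4295      1.867
  C           0.9297      2.789     -1.859
  E            1.022      3.219   0.007509
  solve Keq expr → x = -0.9297; check Q = 1.6550e-06
Then change container volume by factor 0.5 (V_new/V_old).
Step 2:
                   L          M          C
  I            2.044      6.437    0.01502
  C        -0.007405   -0.02221    0.01481
  E            2.036      6.415    0.02983
  solve Keq expr → x = 0.007405; check Q = 1.6550e-06
Then add 0.605 M of L.
Step 3:
                   L          M          C
  I            2.641      6.415    0.02983
  C        -0.002041  -0.006123   0.004082
  E            2.639      6.409    0.03391
  solve Keq expr → x = 0.002041; check Q = 1.6550e-06

x = 0.002041 M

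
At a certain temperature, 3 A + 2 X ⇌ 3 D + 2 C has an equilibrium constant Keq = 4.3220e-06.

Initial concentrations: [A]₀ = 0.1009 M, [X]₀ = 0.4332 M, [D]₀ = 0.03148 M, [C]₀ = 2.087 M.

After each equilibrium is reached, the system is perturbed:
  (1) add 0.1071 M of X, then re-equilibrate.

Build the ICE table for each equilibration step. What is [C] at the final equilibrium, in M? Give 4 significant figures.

Q₀ = 0.7049 vs Keq = 4.3220e-06 ⇒ Q>K, reverse
Step 1:
                   A          X          D          C
  init        0.1009     0.4332    0.03148      2.087
  Δ           0.0307    0.02047    -0.0307   -0.02047
  eq          0.1316     0.4537 7.8009e-04      2.067
  solve Keq expr → x = -0.01023; check Q = 4.3220e-06
Then add 0.1071 M of X.
Step 2:
                   A          X          D          C
  init        0.1316     0.5608 7.8009e-04      2.067
  Δ       -1.1748e-04 -7.8321e-05 1.1748e-04 7.8321e-05
  eq          0.1315     0.5607 8.9758e-04      2.067
  solve Keq expr → x = 3.9161e-05; check Q = 4.3220e-06

[C]_eq = 2.067 M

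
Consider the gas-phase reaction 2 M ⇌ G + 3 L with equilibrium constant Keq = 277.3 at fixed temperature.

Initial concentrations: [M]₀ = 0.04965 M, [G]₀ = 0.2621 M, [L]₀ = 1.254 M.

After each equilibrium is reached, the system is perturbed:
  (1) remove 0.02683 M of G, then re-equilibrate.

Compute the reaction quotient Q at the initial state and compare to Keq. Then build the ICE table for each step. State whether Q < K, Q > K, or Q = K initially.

Q₀ = 209.7; Q < K (proceeds forward)

Q₀ = 209.7 vs Keq = 277.3 ⇒ Q<K, forward
Step 1:
                  M         G         L
  I         0.04965    0.2621     1.254
  C       -0.005788  0.002894  0.008683
  E         0.04386     0.265     1.263
  solve Keq expr → x = 0.002894; check Q = 277.3
Then remove 0.02683 M of G.
Step 2:
                  M         G         L
  I         0.04386    0.2382     1.263
  C       -0.002039   0.00102  0.003059
  E         0.04182    0.2392     1.266
  solve Keq expr → x = 0.00102; check Q = 277.3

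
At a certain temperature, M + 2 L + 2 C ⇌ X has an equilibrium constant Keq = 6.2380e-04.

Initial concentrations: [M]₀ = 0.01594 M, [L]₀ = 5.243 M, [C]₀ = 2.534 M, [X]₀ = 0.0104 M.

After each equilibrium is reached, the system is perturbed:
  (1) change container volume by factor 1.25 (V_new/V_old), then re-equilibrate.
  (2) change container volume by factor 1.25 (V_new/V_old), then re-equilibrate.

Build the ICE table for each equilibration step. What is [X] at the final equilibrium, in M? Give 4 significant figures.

[X]_eq = 3.1279e-04 M

Q₀ = 0.003696 vs Keq = 6.2380e-04 ⇒ Q>K, reverse
Step 1:
                   M          L          C          X
  Initial    0.01594      5.243      2.534     0.0104
  Change    0.007745    0.01549    0.01549  -0.007745
  Equil      0.02368      5.258      2.549   0.002655
  solve Keq expr → x = -0.007745; check Q = 6.2380e-04
Then change container volume by factor 1.25 (V_new/V_old).
Step 2:
                   M          L          C          X
  Initial    0.01895      4.207       2.04   0.002124
  Change    0.001196   0.002392   0.002392  -0.001196
  Equil      0.02014      4.209      2.042 9.2829e-04
  solve Keq expr → x = -0.001196; check Q = 6.2380e-04
Then change container volume by factor 1.25 (V_new/V_old).
Step 3:
                   M          L          C          X
  Initial    0.01611      3.367      1.634 7.4263e-04
  Change  4.2985e-04 8.5970e-04 8.5970e-04 -4.2985e-04
  Equil      0.01654      3.368      1.634 3.1279e-04
  solve Keq expr → x = -4.2985e-04; check Q = 6.2380e-04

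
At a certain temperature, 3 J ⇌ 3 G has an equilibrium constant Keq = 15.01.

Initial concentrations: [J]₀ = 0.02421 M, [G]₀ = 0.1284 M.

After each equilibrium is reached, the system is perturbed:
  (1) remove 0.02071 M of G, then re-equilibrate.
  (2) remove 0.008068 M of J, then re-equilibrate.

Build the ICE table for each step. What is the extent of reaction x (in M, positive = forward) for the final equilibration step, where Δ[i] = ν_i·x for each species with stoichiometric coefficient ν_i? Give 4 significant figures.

Q₀ = 149.2 vs Keq = 15.01 ⇒ Q>K, reverse
Step 1:
                  J         G
  I         0.02421    0.1284
  C         0.01981  -0.01981
  E         0.04402    0.1086
  solve Keq expr → x = -0.006604; check Q = 15.01
Then remove 0.02071 M of G.
Step 2:
                  J         G
  I         0.04402   0.08788
  C       -0.005974  0.005974
  E         0.03805   0.09385
  solve Keq expr → x = 0.001991; check Q = 15.01
Then remove 0.008068 M of J.
Step 3:
                  J         G
  I         0.02998   0.09385
  C        0.005741 -0.005741
  E         0.03572   0.08811
  solve Keq expr → x = -0.001914; check Q = 15.01

x = -0.001914 M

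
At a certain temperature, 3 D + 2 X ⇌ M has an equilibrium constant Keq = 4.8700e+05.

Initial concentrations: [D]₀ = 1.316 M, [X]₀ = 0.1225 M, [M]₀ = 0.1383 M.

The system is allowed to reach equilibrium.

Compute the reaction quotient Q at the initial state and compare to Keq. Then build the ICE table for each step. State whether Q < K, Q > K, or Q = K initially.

Q₀ = 4.044; Q < K (proceeds forward)

Q₀ = 4.044 vs Keq = 4.8700e+05 ⇒ Q<K, forward
Step 1:
                   D          X          M
  init         1.316     0.1225     0.1383
  Δ           -0.183     -0.122    0.06098
  eq           1.133 5.3040e-04     0.1993
  solve Keq expr → x = 0.06098; check Q = 4.8700e+05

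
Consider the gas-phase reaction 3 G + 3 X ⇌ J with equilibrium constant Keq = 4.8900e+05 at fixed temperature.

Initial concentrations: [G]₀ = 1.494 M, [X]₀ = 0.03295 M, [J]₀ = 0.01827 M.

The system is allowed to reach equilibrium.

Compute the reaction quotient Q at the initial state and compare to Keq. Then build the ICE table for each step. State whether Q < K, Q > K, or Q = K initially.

Q₀ = 153.2 vs Keq = 4.8900e+05 ⇒ Q<K, forward
Step 1:
                  G         X         J
  I           1.494   0.03295   0.01827
  C        -0.03031  -0.03031    0.0101
  E           1.464  0.002645   0.02837
  solve Keq expr → x = 0.0101; check Q = 4.8900e+05

Q₀ = 153.2; Q < K (proceeds forward)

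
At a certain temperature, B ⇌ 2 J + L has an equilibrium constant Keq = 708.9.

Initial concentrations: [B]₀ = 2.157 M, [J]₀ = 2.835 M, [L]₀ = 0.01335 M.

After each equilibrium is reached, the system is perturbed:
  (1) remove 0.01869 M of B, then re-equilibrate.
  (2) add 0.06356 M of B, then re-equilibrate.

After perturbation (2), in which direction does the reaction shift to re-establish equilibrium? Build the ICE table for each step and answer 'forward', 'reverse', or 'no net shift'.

Q₀ = 0.04974 vs Keq = 708.9 ⇒ Q<K, forward
Step 1:
                    B           J           L
  init          2.157       2.835     0.01335
  Δ            -2.021       4.042       2.021
  eq           0.1358       6.877       2.035
  solve Keq expr → x = 2.021; check Q = 708.9
Then remove 0.01869 M of B.
Step 2:
                    B           J           L
  init         0.1171       6.877       2.035
  Δ           0.01633    -0.03265    -0.01633
  eq           0.1334       6.845       2.018
  solve Keq expr → x = -0.01633; check Q = 708.9
Then add 0.06356 M of B.
Step 3:
                    B           J           L
  init         0.1969       6.845       2.018
  Δ          -0.05542      0.1108     0.05542
  eq           0.1415       6.956       2.074
  solve Keq expr → x = 0.05542; check Q = 708.9

Direction: forward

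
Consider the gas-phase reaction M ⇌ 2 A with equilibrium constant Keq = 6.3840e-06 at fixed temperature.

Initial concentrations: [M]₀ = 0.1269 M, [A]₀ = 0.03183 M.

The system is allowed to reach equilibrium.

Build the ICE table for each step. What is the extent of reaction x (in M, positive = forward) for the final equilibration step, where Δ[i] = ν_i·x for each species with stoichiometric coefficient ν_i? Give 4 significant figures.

x = -0.01544 M

Q₀ = 0.007984 vs Keq = 6.3840e-06 ⇒ Q>K, reverse
Step 1:
                  M         A
  I          0.1269   0.03183
  C         0.01544  -0.03088
  E          0.1423 9.5325e-04
  solve Keq expr → x = -0.01544; check Q = 6.3840e-06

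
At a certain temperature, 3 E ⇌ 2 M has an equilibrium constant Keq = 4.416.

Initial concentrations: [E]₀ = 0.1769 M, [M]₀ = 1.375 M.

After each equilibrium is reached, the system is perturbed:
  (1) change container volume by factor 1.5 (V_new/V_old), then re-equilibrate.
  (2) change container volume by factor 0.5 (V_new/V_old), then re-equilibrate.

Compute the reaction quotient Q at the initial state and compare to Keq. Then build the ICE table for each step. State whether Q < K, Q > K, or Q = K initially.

Q₀ = 341.5 vs Keq = 4.416 ⇒ Q>K, reverse
Step 1:
                  E         M
  init       0.1769     1.375
  Δ          0.4601   -0.3067
  eq          0.637     1.068
  solve Keq expr → x = -0.1534; check Q = 4.416
Then change container volume by factor 1.5 (V_new/V_old).
Step 2:
                  E         M
  init       0.4246    0.7122
  Δ         0.04707  -0.03138
  eq         0.4717    0.6808
  solve Keq expr → x = -0.01569; check Q = 4.416
Then change container volume by factor 0.5 (V_new/V_old).
Step 3:
                  E         M
  init       0.9434     1.362
  Δ         -0.1568    0.1045
  eq         0.7866     1.466
  solve Keq expr → x = 0.05226; check Q = 4.416

Q₀ = 341.5; Q > K (proceeds reverse)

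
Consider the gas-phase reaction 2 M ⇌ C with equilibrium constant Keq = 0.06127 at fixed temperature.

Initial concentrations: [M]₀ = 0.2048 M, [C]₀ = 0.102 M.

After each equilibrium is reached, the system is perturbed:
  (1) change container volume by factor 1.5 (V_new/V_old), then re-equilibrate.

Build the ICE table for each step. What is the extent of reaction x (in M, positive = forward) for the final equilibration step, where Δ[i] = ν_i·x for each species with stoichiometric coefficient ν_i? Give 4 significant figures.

Q₀ = 2.432 vs Keq = 0.06127 ⇒ Q>K, reverse
Step 1:
                    M           C
  init         0.2048       0.102
  Δ            0.1853    -0.09267
  eq           0.3901    0.009326
  solve Keq expr → x = -0.09267; check Q = 0.06127
Then change container volume by factor 1.5 (V_new/V_old).
Step 2:
                    M           C
  init         0.2601    0.006217
  Δ          0.003895   -0.001947
  eq            0.264     0.00427
  solve Keq expr → x = -0.001947; check Q = 0.06127

x = -0.001947 M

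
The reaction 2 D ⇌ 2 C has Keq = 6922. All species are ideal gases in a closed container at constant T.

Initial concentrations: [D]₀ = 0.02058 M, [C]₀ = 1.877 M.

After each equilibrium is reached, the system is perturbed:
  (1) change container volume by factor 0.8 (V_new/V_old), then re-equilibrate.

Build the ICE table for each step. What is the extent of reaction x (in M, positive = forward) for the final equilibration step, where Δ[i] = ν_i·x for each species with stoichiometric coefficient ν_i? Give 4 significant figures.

x = 0 M

Q₀ = 8318 vs Keq = 6922 ⇒ Q>K, reverse
Step 1:
                  D         C
  I         0.02058     1.877
  C        0.001957 -0.001957
  E         0.02254     1.875
  solve Keq expr → x = -9.7848e-04; check Q = 6922
Then change container volume by factor 0.8 (V_new/V_old).
Step 2:
                  D         C
  I         0.02817     2.344
  C               0         0
  E         0.02817     2.344
  solve Keq expr → x = 0; check Q = 6922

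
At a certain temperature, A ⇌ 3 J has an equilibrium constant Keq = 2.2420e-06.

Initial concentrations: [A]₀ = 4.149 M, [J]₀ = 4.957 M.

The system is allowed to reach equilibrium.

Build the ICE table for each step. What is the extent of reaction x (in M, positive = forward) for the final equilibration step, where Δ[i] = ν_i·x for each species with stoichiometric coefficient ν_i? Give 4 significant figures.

x = -1.644 M

Q₀ = 29.36 vs Keq = 2.2420e-06 ⇒ Q>K, reverse
Step 1:
                   A          J
  Initial      4.149      4.957
  Change       1.644     -4.933
  Equil        5.793    0.02351
  solve Keq expr → x = -1.644; check Q = 2.2420e-06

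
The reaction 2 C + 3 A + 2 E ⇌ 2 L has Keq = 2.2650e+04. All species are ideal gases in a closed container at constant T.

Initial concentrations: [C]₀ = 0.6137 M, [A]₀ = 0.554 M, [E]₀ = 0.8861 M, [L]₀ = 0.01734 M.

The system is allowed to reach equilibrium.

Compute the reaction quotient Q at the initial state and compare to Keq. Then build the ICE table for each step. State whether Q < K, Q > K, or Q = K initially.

Q₀ = 0.00598 vs Keq = 2.2650e+04 ⇒ Q<K, forward
Step 1:
                  C         A         E         L
  Initial    0.6137     0.554    0.8861   0.01734
  Change    -0.3296   -0.4943   -0.3296    0.3296
  Equil      0.2841   0.05967    0.5565    0.3469
  solve Keq expr → x = 0.1648; check Q = 2.2650e+04

Q₀ = 0.00598; Q < K (proceeds forward)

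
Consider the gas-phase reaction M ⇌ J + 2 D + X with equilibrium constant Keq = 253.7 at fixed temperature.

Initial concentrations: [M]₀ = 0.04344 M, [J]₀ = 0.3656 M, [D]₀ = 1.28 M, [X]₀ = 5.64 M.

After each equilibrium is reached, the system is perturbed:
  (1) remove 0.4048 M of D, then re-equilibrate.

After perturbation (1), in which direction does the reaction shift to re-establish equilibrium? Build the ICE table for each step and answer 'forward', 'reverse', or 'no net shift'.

Direction: forward

Q₀ = 77.77 vs Keq = 253.7 ⇒ Q<K, forward
Step 1:
                    M           J           D           X
  I           0.04344      0.3656        1.28        5.64
  C          -0.02777     0.02777     0.05553     0.02777
  E           0.01567      0.3934       1.336       5.668
  solve Keq expr → x = 0.02777; check Q = 253.7
Then remove 0.4048 M of D.
Step 2:
                    M           J           D           X
  I           0.01567      0.3934      0.9307       5.668
  C         -0.007646    0.007646     0.01529    0.007646
  E          0.008029       0.401       0.946       5.675
  solve Keq expr → x = 0.007646; check Q = 253.7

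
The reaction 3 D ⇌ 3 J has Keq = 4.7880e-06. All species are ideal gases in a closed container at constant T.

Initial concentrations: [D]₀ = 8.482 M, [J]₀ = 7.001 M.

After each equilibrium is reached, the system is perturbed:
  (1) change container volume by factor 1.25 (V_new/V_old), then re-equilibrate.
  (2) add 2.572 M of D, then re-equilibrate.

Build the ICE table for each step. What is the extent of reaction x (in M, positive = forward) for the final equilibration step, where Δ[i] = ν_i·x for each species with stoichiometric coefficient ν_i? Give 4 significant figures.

x = 0.01421 M

Q₀ = 0.5623 vs Keq = 4.7880e-06 ⇒ Q>K, reverse
Step 1:
                    D           J
  Initial       8.482       7.001
  Change        6.744      -6.744
  Equil         15.23      0.2566
  solve Keq expr → x = -2.248; check Q = 4.7880e-06
Then change container volume by factor 1.25 (V_new/V_old).
Step 2:
                    D           J
  Initial       12.18      0.2053
  Change            0           0
  Equil         12.18      0.2053
  solve Keq expr → x = 0; check Q = 4.7880e-06
Then add 2.572 M of D.
Step 3:
                    D           J
  Initial       14.75      0.2053
  Change     -0.04263     0.04263
  Equil         14.71      0.2479
  solve Keq expr → x = 0.01421; check Q = 4.7880e-06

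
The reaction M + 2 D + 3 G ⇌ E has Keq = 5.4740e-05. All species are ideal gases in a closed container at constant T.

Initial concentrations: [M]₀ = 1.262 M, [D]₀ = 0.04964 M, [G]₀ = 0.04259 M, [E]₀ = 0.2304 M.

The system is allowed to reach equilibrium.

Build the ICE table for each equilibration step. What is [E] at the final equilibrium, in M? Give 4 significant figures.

[E]_eq = 8.4085e-06 M

Q₀ = 9.5904e+05 vs Keq = 5.4740e-05 ⇒ Q>K, reverse
Step 1:
                   M          D          G          E
  Initial      1.262    0.04964    0.04259     0.2304
  Change      0.2304     0.4608     0.6912    -0.2304
  Equil        1.492     0.5104     0.7338 8.4085e-06
  solve Keq expr → x = -0.2304; check Q = 5.4740e-05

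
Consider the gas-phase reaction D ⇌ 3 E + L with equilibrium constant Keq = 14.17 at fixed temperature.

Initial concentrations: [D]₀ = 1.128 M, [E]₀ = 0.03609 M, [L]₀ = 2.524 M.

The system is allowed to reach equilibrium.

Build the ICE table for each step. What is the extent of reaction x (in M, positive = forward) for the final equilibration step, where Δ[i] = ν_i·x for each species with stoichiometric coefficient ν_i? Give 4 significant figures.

x = 0.4736 M

Q₀ = 1.0518e-04 vs Keq = 14.17 ⇒ Q<K, forward
Step 1:
                   D          E          L
  I            1.128    0.03609      2.524
  C          -0.4736      1.421     0.4736
  E           0.6544      1.457      2.998
  solve Keq expr → x = 0.4736; check Q = 14.17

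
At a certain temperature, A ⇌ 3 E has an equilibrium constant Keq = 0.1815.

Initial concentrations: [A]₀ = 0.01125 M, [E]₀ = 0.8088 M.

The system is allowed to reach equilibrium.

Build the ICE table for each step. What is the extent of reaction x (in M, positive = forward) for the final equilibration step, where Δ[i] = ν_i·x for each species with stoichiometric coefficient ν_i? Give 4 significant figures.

Q₀ = 47.03 vs Keq = 0.1815 ⇒ Q>K, reverse
Step 1:
                   A          E
  Initial    0.01125     0.8088
  Change       0.164     -0.492
  Equil       0.1752     0.3168
  solve Keq expr → x = -0.164; check Q = 0.1815

x = -0.164 M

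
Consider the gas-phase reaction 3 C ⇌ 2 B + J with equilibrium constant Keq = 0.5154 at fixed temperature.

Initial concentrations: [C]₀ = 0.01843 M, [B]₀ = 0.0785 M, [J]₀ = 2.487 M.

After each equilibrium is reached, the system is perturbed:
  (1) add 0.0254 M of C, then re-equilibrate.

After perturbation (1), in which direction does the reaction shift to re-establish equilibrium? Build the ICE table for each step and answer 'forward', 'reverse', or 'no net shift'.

Q₀ = 2448 vs Keq = 0.5154 ⇒ Q>K, reverse
Step 1:
                  C         B         J
  Initial   0.01843    0.0785     2.487
  Change     0.0924   -0.0616   -0.0308
  Equil      0.1108    0.0169     2.456
  solve Keq expr → x = -0.0308; check Q = 0.5154
Then add 0.0254 M of C.
Step 2:
                  C         B         J
  Initial    0.1362    0.0169     2.456
  Change  -0.006675   0.00445  0.002225
  Equil      0.1296   0.02135     2.458
  solve Keq expr → x = 0.002225; check Q = 0.5154

Direction: forward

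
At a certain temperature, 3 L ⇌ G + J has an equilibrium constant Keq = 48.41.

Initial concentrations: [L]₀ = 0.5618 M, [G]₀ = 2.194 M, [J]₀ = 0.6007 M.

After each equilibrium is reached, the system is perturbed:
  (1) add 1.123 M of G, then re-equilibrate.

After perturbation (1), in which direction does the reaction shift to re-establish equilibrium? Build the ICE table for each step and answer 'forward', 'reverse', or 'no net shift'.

Direction: reverse

Q₀ = 7.433 vs Keq = 48.41 ⇒ Q<K, forward
Step 1:
                   L          G          J
  I           0.5618      2.194     0.6007
  C          -0.2441    0.08137    0.08137
  E           0.3177      2.275     0.6821
  solve Keq expr → x = 0.08137; check Q = 48.41
Then add 1.123 M of G.
Step 2:
                   L          G          J
  I           0.3177      3.398     0.6821
  C          0.04242   -0.01414   -0.01414
  E           0.3601      3.384     0.6679
  solve Keq expr → x = -0.01414; check Q = 48.41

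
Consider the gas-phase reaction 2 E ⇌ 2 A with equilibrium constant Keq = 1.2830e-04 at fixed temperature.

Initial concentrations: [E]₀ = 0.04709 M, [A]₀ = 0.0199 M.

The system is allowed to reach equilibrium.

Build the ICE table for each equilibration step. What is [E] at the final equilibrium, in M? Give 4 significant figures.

[E]_eq = 0.06624 M

Q₀ = 0.1786 vs Keq = 1.2830e-04 ⇒ Q>K, reverse
Step 1:
                    E           A
  Initial     0.04709      0.0199
  Change      0.01915    -0.01915
  Equil       0.06624  7.5029e-04
  solve Keq expr → x = -0.009575; check Q = 1.2830e-04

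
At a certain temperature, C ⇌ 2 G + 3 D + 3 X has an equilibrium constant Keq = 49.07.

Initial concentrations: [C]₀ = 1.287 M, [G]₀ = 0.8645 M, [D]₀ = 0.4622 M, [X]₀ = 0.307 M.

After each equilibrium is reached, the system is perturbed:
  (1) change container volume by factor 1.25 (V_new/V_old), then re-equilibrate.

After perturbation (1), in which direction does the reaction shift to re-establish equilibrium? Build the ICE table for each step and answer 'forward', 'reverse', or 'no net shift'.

Q₀ = 0.001659 vs Keq = 49.07 ⇒ Q<K, forward
Step 1:
                  C         G         D         X
  I           1.287    0.8645    0.4622     0.307
  C            -0.4    0.7999       1.2       1.2
  E           0.887     1.664     1.662     1.507
  solve Keq expr → x = 0.4; check Q = 49.07
Then change container volume by factor 1.25 (V_new/V_old).
Step 2:
                  C         G         D         X
  I          0.7096     1.332      1.33     1.206
  C        -0.09075    0.1815    0.2722    0.2722
  E          0.6189     1.513     1.602     1.478
  solve Keq expr → x = 0.09075; check Q = 49.07

Direction: forward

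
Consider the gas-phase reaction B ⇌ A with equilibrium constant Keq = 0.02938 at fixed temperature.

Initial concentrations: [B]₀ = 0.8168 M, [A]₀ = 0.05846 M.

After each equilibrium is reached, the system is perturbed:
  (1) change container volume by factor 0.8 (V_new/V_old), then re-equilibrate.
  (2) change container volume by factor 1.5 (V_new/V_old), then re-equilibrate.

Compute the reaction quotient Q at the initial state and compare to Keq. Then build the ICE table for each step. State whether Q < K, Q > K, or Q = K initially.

Q₀ = 0.07157; Q > K (proceeds reverse)

Q₀ = 0.07157 vs Keq = 0.02938 ⇒ Q>K, reverse
Step 1:
                    B           A
  I            0.8168     0.05846
  C           0.03348    -0.03348
  E            0.8503     0.02498
  solve Keq expr → x = -0.03348; check Q = 0.02938
Then change container volume by factor 0.8 (V_new/V_old).
Step 2:
                    B           A
  I             1.063     0.03123
  C                 0           0
  E             1.063     0.03123
  solve Keq expr → x = 0; check Q = 0.02938
Then change container volume by factor 1.5 (V_new/V_old).
Step 3:
                    B           A
  I            0.7086     0.02082
  C                 0           0
  E            0.7086     0.02082
  solve Keq expr → x = 0; check Q = 0.02938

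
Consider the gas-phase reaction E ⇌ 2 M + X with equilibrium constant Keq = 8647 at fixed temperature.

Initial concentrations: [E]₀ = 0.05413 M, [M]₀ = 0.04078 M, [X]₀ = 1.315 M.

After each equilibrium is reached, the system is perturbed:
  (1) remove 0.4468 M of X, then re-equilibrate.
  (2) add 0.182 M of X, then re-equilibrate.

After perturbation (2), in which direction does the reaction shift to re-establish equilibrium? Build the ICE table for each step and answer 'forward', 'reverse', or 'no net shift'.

Q₀ = 0.0404 vs Keq = 8647 ⇒ Q<K, forward
Step 1:
                    E           M           X
  Initial     0.05413     0.04078       1.315
  Change     -0.05413      0.1083     0.05413
  Equil    3.5168e-06       0.149       1.369
  solve Keq expr → x = 0.05413; check Q = 8647
Then remove 0.4468 M of X.
Step 2:
                    E           M           X
  Initial  3.5168e-06       0.149      0.9223
  Change  -1.1476e-06  2.2952e-06  1.1476e-06
  Equil    2.3692e-06       0.149      0.9223
  solve Keq expr → x = 1.1476e-06; check Q = 8647
Then add 0.182 M of X.
Step 3:
                    E           M           X
  Initial  2.3692e-06       0.149       1.104
  Change   4.6747e-07 -9.3493e-07 -4.6747e-07
  Equil    2.8366e-06       0.149       1.104
  solve Keq expr → x = -4.6747e-07; check Q = 8647

Direction: reverse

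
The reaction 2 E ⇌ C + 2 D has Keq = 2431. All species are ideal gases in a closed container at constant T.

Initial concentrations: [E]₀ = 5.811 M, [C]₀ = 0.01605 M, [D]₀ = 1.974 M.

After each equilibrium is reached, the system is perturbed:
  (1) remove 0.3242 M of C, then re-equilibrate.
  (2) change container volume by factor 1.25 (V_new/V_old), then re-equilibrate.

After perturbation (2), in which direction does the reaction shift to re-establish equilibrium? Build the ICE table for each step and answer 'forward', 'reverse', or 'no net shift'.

Q₀ = 0.001852 vs Keq = 2431 ⇒ Q<K, forward
Step 1:
                   E          C          D
  I            5.811    0.01605      1.974
  C           -5.556      2.778      5.556
  E           0.2553      2.794       7.53
  solve Keq expr → x = 2.778; check Q = 2431
Then remove 0.3242 M of C.
Step 2:
                   E          C          D
  I           0.2553       2.47       7.53
  C         -0.01445   0.007227    0.01445
  E           0.2408      2.477      7.544
  solve Keq expr → x = 0.007227; check Q = 2431
Then change container volume by factor 1.25 (V_new/V_old).
Step 3:
                   E          C          D
  I           0.1926      1.982      6.035
  C         -0.01936   0.009682    0.01936
  E           0.1733      1.991      6.055
  solve Keq expr → x = 0.009682; check Q = 2431

Direction: forward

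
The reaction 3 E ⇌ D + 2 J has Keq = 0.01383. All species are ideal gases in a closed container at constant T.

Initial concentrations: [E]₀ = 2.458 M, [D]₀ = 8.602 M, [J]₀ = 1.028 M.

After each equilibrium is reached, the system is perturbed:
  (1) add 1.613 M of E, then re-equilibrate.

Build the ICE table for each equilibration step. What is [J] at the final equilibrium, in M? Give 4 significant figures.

Q₀ = 0.6121 vs Keq = 0.01383 ⇒ Q>K, reverse
Step 1:
                  E         D         J
  init        2.458     8.602     1.028
  Δ           1.125    -0.375   -0.7499
  eq          3.583     8.227    0.2781
  solve Keq expr → x = -0.375; check Q = 0.01383
Then add 1.613 M of E.
Step 2:
                  E         D         J
  init        5.196     8.227    0.2781
  Δ         -0.2549   0.08497    0.1699
  eq          4.941     8.312     0.448
  solve Keq expr → x = 0.08497; check Q = 0.01383

[J]_eq = 0.448 M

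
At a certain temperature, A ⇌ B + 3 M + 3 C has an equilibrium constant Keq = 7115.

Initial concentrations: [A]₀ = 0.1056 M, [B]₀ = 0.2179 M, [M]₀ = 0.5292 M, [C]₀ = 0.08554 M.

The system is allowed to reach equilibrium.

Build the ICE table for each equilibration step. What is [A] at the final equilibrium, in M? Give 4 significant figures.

Q₀ = 1.9141e-04 vs Keq = 7115 ⇒ Q<K, forward
Step 1:
                    A           B           M           C
  init         0.1056      0.2179      0.5292     0.08554
  Δ           -0.1056      0.1056      0.3168      0.3168
  eq       1.7929e-06      0.3235       0.846      0.4023
  solve Keq expr → x = 0.1056; check Q = 7115

[A]_eq = 1.7929e-06 M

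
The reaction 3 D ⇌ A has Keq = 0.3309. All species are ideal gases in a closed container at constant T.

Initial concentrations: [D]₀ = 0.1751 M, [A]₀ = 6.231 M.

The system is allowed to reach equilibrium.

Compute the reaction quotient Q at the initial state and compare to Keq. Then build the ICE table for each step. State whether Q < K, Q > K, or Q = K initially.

Q₀ = 1161 vs Keq = 0.3309 ⇒ Q>K, reverse
Step 1:
                  D         A
  init       0.1751     6.231
  Δ           2.368   -0.7893
  eq          2.543     5.442
  solve Keq expr → x = -0.7893; check Q = 0.3309

Q₀ = 1161; Q > K (proceeds reverse)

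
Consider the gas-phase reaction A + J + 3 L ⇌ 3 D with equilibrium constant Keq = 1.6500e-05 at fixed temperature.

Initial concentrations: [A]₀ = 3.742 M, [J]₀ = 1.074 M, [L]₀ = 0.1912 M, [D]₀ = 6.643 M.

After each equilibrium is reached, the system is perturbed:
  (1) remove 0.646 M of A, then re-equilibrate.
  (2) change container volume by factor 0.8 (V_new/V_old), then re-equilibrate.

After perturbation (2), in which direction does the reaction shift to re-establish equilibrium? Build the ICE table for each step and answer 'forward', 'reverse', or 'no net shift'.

Direction: forward

Q₀ = 1.0436e+04 vs Keq = 1.6500e-05 ⇒ Q>K, reverse
Step 1:
                   A          J          L          D
  Initial      3.742      1.074     0.1912      6.643
  Change       2.071      2.071      6.213     -6.213
  Equil        5.813      3.145      6.405     0.4295
  solve Keq expr → x = -2.071; check Q = 1.6500e-05
Then remove 0.646 M of A.
Step 2:
                   A          J          L          D
  Initial      5.167      3.145      6.405     0.4295
  Change    0.005067   0.005067     0.0152    -0.0152
  Equil        5.172       3.15       6.42     0.4143
  solve Keq expr → x = -0.005067; check Q = 1.6500e-05
Then change container volume by factor 0.8 (V_new/V_old).
Step 3:
                   A          J          L          D
  Initial      6.465      3.938      8.025     0.5179
  Change    -0.02513   -0.02513   -0.07539    0.07539
  Equil         6.44      3.913      7.949     0.5933
  solve Keq expr → x = 0.02513; check Q = 1.6500e-05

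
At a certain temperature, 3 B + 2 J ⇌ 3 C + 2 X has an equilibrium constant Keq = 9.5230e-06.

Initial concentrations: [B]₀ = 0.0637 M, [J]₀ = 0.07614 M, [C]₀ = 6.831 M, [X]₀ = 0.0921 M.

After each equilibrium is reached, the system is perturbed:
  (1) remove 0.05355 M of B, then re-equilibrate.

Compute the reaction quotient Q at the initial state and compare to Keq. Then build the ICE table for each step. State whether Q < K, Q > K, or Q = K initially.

Q₀ = 1.8044e+06 vs Keq = 9.5230e-06 ⇒ Q>K, reverse
Step 1:
                  B         J         C         X
  I          0.0637   0.07614     6.831    0.0921
  C          0.1381    0.0921   -0.1381   -0.0921
  E          0.2018    0.1682     6.693 2.7191e-06
  solve Keq expr → x = -0.04605; check Q = 9.5230e-06
Then remove 0.05355 M of B.
Step 2:
                  B         J         C         X
  I          0.1483    0.1682     6.693 2.7191e-06
  C       1.5101e-06 1.0067e-06 -1.5101e-06 -1.0067e-06
  E          0.1483    0.1682     6.693 1.7124e-06
  solve Keq expr → x = -5.0336e-07; check Q = 9.5230e-06

Q₀ = 1.8044e+06; Q > K (proceeds reverse)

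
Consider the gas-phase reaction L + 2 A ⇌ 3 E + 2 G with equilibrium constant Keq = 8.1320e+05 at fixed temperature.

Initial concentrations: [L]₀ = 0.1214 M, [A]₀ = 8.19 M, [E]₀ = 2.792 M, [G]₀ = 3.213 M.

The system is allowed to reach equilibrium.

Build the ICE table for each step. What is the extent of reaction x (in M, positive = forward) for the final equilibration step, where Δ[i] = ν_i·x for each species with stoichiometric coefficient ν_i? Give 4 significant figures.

Q₀ = 27.59 vs Keq = 8.1320e+05 ⇒ Q<K, forward
Step 1:
                  L         A         E         G
  Initial    0.1214      8.19     2.792     3.213
  Change    -0.1214   -0.2428    0.3642    0.2428
  Equil   7.3106e-06     7.947     3.156     3.456
  solve Keq expr → x = 0.1214; check Q = 8.1320e+05

x = 0.1214 M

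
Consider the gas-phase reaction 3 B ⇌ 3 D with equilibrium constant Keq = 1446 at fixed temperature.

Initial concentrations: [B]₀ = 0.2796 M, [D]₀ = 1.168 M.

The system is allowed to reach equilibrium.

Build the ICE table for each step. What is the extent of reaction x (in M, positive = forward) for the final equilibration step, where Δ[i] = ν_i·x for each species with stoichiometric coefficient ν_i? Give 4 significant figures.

Q₀ = 72.9 vs Keq = 1446 ⇒ Q<K, forward
Step 1:
                  B         D
  init       0.2796     1.168
  Δ          -0.162     0.162
  eq         0.1176      1.33
  solve Keq expr → x = 0.054; check Q = 1446

x = 0.054 M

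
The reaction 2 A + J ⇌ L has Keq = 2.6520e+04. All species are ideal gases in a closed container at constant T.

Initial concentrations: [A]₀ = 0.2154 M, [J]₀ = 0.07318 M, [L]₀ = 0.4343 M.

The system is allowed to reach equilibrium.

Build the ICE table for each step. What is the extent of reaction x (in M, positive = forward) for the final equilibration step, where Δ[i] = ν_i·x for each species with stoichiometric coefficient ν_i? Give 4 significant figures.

x = 0.06986 M

Q₀ = 127.9 vs Keq = 2.6520e+04 ⇒ Q<K, forward
Step 1:
                   A          J          L
  Initial     0.2154    0.07318     0.4343
  Change     -0.1397   -0.06986    0.06986
  Equil      0.07568   0.003319     0.5042
  solve Keq expr → x = 0.06986; check Q = 2.6520e+04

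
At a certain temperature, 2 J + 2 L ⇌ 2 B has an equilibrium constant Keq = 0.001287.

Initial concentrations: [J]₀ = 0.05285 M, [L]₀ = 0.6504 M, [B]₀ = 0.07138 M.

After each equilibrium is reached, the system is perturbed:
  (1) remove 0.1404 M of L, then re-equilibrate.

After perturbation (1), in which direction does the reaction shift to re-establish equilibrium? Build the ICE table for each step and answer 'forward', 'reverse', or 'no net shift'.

Q₀ = 4.312 vs Keq = 0.001287 ⇒ Q>K, reverse
Step 1:
                    J           L           B
  Initial     0.05285      0.6504     0.07138
  Change      0.06826     0.06826    -0.06826
  Equil        0.1211      0.7187    0.003122
  solve Keq expr → x = -0.03413; check Q = 0.001287
Then remove 0.1404 M of L.
Step 2:
                    J           L           B
  Initial      0.1211      0.5783    0.003122
  Change   5.9505e-04  5.9505e-04 -5.9505e-04
  Equil        0.1217      0.5789    0.002527
  solve Keq expr → x = -2.9753e-04; check Q = 0.001287

Direction: reverse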